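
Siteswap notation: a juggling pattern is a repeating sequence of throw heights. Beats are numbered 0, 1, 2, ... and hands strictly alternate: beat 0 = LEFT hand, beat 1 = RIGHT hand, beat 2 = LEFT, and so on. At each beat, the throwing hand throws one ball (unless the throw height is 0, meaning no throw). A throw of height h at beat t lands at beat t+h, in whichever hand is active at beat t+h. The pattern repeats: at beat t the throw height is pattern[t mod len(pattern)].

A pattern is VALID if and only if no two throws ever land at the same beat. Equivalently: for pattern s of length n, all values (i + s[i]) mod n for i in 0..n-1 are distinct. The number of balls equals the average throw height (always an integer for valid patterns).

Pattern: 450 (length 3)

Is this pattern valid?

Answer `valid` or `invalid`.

i=0: (i + s[i]) mod n = (0 + 4) mod 3 = 1
i=1: (i + s[i]) mod n = (1 + 5) mod 3 = 0
i=2: (i + s[i]) mod n = (2 + 0) mod 3 = 2
Residues: [1, 0, 2], distinct: True

Answer: valid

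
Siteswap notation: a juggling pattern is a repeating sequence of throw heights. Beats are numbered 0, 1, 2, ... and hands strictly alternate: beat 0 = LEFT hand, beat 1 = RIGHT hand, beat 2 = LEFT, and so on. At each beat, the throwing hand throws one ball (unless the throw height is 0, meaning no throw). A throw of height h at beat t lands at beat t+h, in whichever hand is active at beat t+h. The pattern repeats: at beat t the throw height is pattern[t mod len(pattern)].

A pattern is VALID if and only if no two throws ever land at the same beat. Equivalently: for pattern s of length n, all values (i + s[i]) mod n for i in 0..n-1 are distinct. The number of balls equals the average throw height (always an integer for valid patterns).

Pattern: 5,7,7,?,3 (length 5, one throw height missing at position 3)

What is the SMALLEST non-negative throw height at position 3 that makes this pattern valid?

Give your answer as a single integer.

Answer: 3

Derivation:
i=0: (0 + 5) mod 5 = 0
i=1: (1 + 7) mod 5 = 3
i=2: (2 + 7) mod 5 = 4
i=3: s[i]=? (unknown)
i=4: (4 + 3) mod 5 = 2
Known residues: [0, 2, 3, 4]; need a permutation of 0..4, so missing residue r = 1
Need (3 + s) mod 5 = 1; smallest s = (1 - 3) mod 5 = 3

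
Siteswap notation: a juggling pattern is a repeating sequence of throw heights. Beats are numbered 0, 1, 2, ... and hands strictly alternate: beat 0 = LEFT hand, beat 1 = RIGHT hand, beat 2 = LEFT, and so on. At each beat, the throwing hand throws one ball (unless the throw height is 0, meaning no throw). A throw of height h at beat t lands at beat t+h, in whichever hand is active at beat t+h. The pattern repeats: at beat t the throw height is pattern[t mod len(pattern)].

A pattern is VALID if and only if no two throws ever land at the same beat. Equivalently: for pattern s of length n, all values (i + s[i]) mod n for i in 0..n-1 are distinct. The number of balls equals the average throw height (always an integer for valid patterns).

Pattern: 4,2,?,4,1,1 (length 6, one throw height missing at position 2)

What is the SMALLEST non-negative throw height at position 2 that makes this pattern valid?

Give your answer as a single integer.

i=0: (0 + 4) mod 6 = 4
i=1: (1 + 2) mod 6 = 3
i=2: s[i]=? (unknown)
i=3: (3 + 4) mod 6 = 1
i=4: (4 + 1) mod 6 = 5
i=5: (5 + 1) mod 6 = 0
Known residues: [0, 1, 3, 4, 5]; need a permutation of 0..5, so missing residue r = 2
Need (2 + s) mod 6 = 2; smallest s = (2 - 2) mod 6 = 0

Answer: 0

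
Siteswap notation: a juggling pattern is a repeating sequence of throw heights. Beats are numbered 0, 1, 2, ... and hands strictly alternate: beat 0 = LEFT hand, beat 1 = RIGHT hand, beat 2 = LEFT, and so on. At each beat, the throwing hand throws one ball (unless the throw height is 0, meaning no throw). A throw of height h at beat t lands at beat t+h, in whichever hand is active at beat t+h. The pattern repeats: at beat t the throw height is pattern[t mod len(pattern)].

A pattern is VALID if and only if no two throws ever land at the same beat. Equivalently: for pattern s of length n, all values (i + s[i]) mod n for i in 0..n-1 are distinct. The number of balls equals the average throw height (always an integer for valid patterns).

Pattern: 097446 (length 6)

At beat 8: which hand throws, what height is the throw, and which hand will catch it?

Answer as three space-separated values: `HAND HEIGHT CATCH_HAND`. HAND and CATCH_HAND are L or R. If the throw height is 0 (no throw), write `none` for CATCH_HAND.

Beat 8: 8 mod 2 = 0, so hand = L
Throw height = pattern[8 mod 6] = pattern[2] = 7
Lands at beat 8+7=15, 15 mod 2 = 1, so catch hand = R

Answer: L 7 R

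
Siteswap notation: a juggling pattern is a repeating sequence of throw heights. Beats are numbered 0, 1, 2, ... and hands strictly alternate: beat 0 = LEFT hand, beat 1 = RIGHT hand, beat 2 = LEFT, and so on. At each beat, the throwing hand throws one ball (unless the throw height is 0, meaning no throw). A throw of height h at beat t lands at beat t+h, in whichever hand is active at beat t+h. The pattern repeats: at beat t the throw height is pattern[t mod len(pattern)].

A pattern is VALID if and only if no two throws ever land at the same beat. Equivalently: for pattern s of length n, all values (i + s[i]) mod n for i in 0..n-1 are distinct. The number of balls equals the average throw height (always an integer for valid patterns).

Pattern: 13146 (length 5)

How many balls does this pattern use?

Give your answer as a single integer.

Answer: 3

Derivation:
Pattern = [1, 3, 1, 4, 6], length n = 5
  position 0: throw height = 1, running sum = 1
  position 1: throw height = 3, running sum = 4
  position 2: throw height = 1, running sum = 5
  position 3: throw height = 4, running sum = 9
  position 4: throw height = 6, running sum = 15
Total sum = 15; balls = sum / n = 15 / 5 = 3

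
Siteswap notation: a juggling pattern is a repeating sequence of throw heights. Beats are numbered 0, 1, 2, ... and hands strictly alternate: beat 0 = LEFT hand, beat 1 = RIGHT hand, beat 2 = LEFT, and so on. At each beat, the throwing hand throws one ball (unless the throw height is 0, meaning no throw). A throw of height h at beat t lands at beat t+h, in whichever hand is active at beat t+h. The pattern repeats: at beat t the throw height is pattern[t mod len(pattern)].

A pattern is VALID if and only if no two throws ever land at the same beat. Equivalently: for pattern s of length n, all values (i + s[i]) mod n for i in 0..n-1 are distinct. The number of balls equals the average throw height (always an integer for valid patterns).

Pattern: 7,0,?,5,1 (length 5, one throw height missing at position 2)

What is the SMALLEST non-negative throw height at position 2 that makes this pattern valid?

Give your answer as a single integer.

Answer: 2

Derivation:
i=0: (0 + 7) mod 5 = 2
i=1: (1 + 0) mod 5 = 1
i=2: s[i]=? (unknown)
i=3: (3 + 5) mod 5 = 3
i=4: (4 + 1) mod 5 = 0
Known residues: [0, 1, 2, 3]; need a permutation of 0..4, so missing residue r = 4
Need (2 + s) mod 5 = 4; smallest s = (4 - 2) mod 5 = 2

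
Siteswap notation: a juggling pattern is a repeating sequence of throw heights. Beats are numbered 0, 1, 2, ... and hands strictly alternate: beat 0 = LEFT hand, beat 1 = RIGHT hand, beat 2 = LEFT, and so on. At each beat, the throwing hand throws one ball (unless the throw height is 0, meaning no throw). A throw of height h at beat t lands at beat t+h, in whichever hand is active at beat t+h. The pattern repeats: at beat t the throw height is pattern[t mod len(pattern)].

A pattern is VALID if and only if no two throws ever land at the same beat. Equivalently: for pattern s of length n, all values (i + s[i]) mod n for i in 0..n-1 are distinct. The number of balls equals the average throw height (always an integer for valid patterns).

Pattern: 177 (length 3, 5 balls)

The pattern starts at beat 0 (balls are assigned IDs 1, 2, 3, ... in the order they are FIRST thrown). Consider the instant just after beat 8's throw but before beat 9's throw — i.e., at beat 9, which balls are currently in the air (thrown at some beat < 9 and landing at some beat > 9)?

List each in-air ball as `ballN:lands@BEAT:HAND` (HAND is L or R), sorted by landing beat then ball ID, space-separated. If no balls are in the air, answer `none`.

Answer: ball3:lands@11:R ball4:lands@12:L ball5:lands@14:L ball1:lands@15:R

Derivation:
Beat 0 (L): throw ball1 h=1 -> lands@1:R; in-air after throw: [b1@1:R]
Beat 1 (R): throw ball1 h=7 -> lands@8:L; in-air after throw: [b1@8:L]
Beat 2 (L): throw ball2 h=7 -> lands@9:R; in-air after throw: [b1@8:L b2@9:R]
Beat 3 (R): throw ball3 h=1 -> lands@4:L; in-air after throw: [b3@4:L b1@8:L b2@9:R]
Beat 4 (L): throw ball3 h=7 -> lands@11:R; in-air after throw: [b1@8:L b2@9:R b3@11:R]
Beat 5 (R): throw ball4 h=7 -> lands@12:L; in-air after throw: [b1@8:L b2@9:R b3@11:R b4@12:L]
Beat 6 (L): throw ball5 h=1 -> lands@7:R; in-air after throw: [b5@7:R b1@8:L b2@9:R b3@11:R b4@12:L]
Beat 7 (R): throw ball5 h=7 -> lands@14:L; in-air after throw: [b1@8:L b2@9:R b3@11:R b4@12:L b5@14:L]
Beat 8 (L): throw ball1 h=7 -> lands@15:R; in-air after throw: [b2@9:R b3@11:R b4@12:L b5@14:L b1@15:R]
Beat 9 (R): throw ball2 h=1 -> lands@10:L; in-air after throw: [b2@10:L b3@11:R b4@12:L b5@14:L b1@15:R]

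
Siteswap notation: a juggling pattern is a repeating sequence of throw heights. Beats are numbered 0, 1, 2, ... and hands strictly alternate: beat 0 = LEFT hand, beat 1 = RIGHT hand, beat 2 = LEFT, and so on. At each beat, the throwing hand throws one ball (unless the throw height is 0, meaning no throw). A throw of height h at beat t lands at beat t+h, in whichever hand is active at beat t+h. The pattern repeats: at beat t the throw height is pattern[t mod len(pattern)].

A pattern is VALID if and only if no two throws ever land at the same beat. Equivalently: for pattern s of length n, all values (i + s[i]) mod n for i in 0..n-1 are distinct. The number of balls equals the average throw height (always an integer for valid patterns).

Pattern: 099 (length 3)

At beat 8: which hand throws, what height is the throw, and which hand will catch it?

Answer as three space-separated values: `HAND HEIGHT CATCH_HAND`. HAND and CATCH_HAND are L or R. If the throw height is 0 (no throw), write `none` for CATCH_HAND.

Answer: L 9 R

Derivation:
Beat 8: 8 mod 2 = 0, so hand = L
Throw height = pattern[8 mod 3] = pattern[2] = 9
Lands at beat 8+9=17, 17 mod 2 = 1, so catch hand = R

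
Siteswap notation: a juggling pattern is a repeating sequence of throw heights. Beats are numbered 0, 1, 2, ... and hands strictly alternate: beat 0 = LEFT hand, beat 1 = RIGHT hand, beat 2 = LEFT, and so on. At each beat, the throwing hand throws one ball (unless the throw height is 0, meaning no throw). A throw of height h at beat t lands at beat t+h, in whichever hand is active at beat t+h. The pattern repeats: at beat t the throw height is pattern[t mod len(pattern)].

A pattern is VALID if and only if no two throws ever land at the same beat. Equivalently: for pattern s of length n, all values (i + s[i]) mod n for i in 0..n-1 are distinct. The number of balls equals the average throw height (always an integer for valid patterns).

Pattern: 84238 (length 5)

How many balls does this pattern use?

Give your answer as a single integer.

Answer: 5

Derivation:
Pattern = [8, 4, 2, 3, 8], length n = 5
  position 0: throw height = 8, running sum = 8
  position 1: throw height = 4, running sum = 12
  position 2: throw height = 2, running sum = 14
  position 3: throw height = 3, running sum = 17
  position 4: throw height = 8, running sum = 25
Total sum = 25; balls = sum / n = 25 / 5 = 5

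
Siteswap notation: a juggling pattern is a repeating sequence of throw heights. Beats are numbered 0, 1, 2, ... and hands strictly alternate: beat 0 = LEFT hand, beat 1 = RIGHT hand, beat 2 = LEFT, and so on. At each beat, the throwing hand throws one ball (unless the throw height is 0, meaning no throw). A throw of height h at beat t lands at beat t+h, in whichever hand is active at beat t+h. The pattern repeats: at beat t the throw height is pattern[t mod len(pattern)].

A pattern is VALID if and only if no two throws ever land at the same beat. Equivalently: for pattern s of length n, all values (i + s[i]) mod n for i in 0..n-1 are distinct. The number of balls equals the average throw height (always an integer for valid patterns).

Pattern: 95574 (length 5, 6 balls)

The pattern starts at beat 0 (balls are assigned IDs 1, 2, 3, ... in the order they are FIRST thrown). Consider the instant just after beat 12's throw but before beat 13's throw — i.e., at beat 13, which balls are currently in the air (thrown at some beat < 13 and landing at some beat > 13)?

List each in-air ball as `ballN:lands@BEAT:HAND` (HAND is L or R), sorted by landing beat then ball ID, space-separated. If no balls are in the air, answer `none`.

Answer: ball6:lands@14:L ball5:lands@15:R ball2:lands@16:L ball3:lands@17:R ball4:lands@19:R

Derivation:
Beat 0 (L): throw ball1 h=9 -> lands@9:R; in-air after throw: [b1@9:R]
Beat 1 (R): throw ball2 h=5 -> lands@6:L; in-air after throw: [b2@6:L b1@9:R]
Beat 2 (L): throw ball3 h=5 -> lands@7:R; in-air after throw: [b2@6:L b3@7:R b1@9:R]
Beat 3 (R): throw ball4 h=7 -> lands@10:L; in-air after throw: [b2@6:L b3@7:R b1@9:R b4@10:L]
Beat 4 (L): throw ball5 h=4 -> lands@8:L; in-air after throw: [b2@6:L b3@7:R b5@8:L b1@9:R b4@10:L]
Beat 5 (R): throw ball6 h=9 -> lands@14:L; in-air after throw: [b2@6:L b3@7:R b5@8:L b1@9:R b4@10:L b6@14:L]
Beat 6 (L): throw ball2 h=5 -> lands@11:R; in-air after throw: [b3@7:R b5@8:L b1@9:R b4@10:L b2@11:R b6@14:L]
Beat 7 (R): throw ball3 h=5 -> lands@12:L; in-air after throw: [b5@8:L b1@9:R b4@10:L b2@11:R b3@12:L b6@14:L]
Beat 8 (L): throw ball5 h=7 -> lands@15:R; in-air after throw: [b1@9:R b4@10:L b2@11:R b3@12:L b6@14:L b5@15:R]
Beat 9 (R): throw ball1 h=4 -> lands@13:R; in-air after throw: [b4@10:L b2@11:R b3@12:L b1@13:R b6@14:L b5@15:R]
Beat 10 (L): throw ball4 h=9 -> lands@19:R; in-air after throw: [b2@11:R b3@12:L b1@13:R b6@14:L b5@15:R b4@19:R]
Beat 11 (R): throw ball2 h=5 -> lands@16:L; in-air after throw: [b3@12:L b1@13:R b6@14:L b5@15:R b2@16:L b4@19:R]
Beat 12 (L): throw ball3 h=5 -> lands@17:R; in-air after throw: [b1@13:R b6@14:L b5@15:R b2@16:L b3@17:R b4@19:R]
Beat 13 (R): throw ball1 h=7 -> lands@20:L; in-air after throw: [b6@14:L b5@15:R b2@16:L b3@17:R b4@19:R b1@20:L]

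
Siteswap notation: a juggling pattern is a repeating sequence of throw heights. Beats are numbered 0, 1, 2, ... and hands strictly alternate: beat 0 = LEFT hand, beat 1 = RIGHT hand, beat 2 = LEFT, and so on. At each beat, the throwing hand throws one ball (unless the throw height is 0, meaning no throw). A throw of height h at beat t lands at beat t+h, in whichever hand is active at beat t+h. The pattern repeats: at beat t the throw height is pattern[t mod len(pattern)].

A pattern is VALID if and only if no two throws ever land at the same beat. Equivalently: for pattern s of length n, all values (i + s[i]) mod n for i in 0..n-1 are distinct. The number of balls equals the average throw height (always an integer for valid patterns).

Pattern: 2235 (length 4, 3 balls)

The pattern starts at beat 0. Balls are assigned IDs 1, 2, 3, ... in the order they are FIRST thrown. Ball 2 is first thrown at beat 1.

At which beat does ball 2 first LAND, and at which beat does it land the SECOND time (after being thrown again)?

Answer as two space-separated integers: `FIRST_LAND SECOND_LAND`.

Beat 0 (L): throw ball1 h=2 -> lands@2:L; in-air after throw: [b1@2:L]
Beat 1 (R): throw ball2 h=2 -> lands@3:R; in-air after throw: [b1@2:L b2@3:R]
Beat 2 (L): throw ball1 h=3 -> lands@5:R; in-air after throw: [b2@3:R b1@5:R]
Beat 3 (R): throw ball2 h=5 -> lands@8:L; in-air after throw: [b1@5:R b2@8:L]
Beat 4 (L): throw ball3 h=2 -> lands@6:L; in-air after throw: [b1@5:R b3@6:L b2@8:L]
Beat 5 (R): throw ball1 h=2 -> lands@7:R; in-air after throw: [b3@6:L b1@7:R b2@8:L]
Beat 6 (L): throw ball3 h=3 -> lands@9:R; in-air after throw: [b1@7:R b2@8:L b3@9:R]
Beat 7 (R): throw ball1 h=5 -> lands@12:L; in-air after throw: [b2@8:L b3@9:R b1@12:L]
Beat 8 (L): throw ball2 h=2 -> lands@10:L; in-air after throw: [b3@9:R b2@10:L b1@12:L]
Ball 2: thrown@1 h=2 -> first land @3; rethrown@3 h=5 -> second land @8

Answer: 3 8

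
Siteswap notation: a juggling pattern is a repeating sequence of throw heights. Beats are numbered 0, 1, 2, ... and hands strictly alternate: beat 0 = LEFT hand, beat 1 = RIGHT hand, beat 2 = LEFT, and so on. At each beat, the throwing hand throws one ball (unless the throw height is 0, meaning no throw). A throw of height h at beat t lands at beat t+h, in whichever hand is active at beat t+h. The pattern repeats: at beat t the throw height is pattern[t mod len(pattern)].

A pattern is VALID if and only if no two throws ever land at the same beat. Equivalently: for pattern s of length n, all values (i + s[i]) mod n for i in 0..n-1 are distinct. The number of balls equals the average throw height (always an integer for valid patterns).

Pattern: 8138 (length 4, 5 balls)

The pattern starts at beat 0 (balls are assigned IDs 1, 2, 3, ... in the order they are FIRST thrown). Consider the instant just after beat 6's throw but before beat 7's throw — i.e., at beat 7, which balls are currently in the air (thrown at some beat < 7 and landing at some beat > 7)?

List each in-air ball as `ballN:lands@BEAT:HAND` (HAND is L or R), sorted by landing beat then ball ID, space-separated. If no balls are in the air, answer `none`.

Answer: ball1:lands@8:L ball2:lands@9:R ball3:lands@11:R ball4:lands@12:L

Derivation:
Beat 0 (L): throw ball1 h=8 -> lands@8:L; in-air after throw: [b1@8:L]
Beat 1 (R): throw ball2 h=1 -> lands@2:L; in-air after throw: [b2@2:L b1@8:L]
Beat 2 (L): throw ball2 h=3 -> lands@5:R; in-air after throw: [b2@5:R b1@8:L]
Beat 3 (R): throw ball3 h=8 -> lands@11:R; in-air after throw: [b2@5:R b1@8:L b3@11:R]
Beat 4 (L): throw ball4 h=8 -> lands@12:L; in-air after throw: [b2@5:R b1@8:L b3@11:R b4@12:L]
Beat 5 (R): throw ball2 h=1 -> lands@6:L; in-air after throw: [b2@6:L b1@8:L b3@11:R b4@12:L]
Beat 6 (L): throw ball2 h=3 -> lands@9:R; in-air after throw: [b1@8:L b2@9:R b3@11:R b4@12:L]
Beat 7 (R): throw ball5 h=8 -> lands@15:R; in-air after throw: [b1@8:L b2@9:R b3@11:R b4@12:L b5@15:R]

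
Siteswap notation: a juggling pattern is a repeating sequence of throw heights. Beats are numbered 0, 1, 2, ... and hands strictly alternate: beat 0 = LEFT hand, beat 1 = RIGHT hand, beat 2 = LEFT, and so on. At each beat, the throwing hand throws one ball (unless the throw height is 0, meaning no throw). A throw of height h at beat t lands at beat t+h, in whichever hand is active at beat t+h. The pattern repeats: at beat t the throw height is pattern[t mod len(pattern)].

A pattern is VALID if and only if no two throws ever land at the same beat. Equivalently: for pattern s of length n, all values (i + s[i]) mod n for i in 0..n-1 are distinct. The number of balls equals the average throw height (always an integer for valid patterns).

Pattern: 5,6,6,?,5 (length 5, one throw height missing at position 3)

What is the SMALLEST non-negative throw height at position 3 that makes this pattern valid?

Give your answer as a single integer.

Answer: 3

Derivation:
i=0: (0 + 5) mod 5 = 0
i=1: (1 + 6) mod 5 = 2
i=2: (2 + 6) mod 5 = 3
i=3: s[i]=? (unknown)
i=4: (4 + 5) mod 5 = 4
Known residues: [0, 2, 3, 4]; need a permutation of 0..4, so missing residue r = 1
Need (3 + s) mod 5 = 1; smallest s = (1 - 3) mod 5 = 3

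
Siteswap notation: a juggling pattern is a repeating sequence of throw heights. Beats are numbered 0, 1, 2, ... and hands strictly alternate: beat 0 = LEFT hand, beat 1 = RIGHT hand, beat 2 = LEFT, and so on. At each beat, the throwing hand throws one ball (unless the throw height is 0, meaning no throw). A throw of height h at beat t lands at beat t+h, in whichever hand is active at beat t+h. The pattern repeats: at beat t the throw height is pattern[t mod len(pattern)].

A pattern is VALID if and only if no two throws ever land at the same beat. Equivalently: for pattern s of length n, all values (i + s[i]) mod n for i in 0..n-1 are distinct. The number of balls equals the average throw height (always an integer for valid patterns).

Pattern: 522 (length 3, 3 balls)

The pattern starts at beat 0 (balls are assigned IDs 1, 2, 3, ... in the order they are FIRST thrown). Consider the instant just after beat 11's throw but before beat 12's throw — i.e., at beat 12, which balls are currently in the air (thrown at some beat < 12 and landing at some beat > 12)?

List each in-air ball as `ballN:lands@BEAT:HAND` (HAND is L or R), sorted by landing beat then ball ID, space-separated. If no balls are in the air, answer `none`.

Beat 0 (L): throw ball1 h=5 -> lands@5:R; in-air after throw: [b1@5:R]
Beat 1 (R): throw ball2 h=2 -> lands@3:R; in-air after throw: [b2@3:R b1@5:R]
Beat 2 (L): throw ball3 h=2 -> lands@4:L; in-air after throw: [b2@3:R b3@4:L b1@5:R]
Beat 3 (R): throw ball2 h=5 -> lands@8:L; in-air after throw: [b3@4:L b1@5:R b2@8:L]
Beat 4 (L): throw ball3 h=2 -> lands@6:L; in-air after throw: [b1@5:R b3@6:L b2@8:L]
Beat 5 (R): throw ball1 h=2 -> lands@7:R; in-air after throw: [b3@6:L b1@7:R b2@8:L]
Beat 6 (L): throw ball3 h=5 -> lands@11:R; in-air after throw: [b1@7:R b2@8:L b3@11:R]
Beat 7 (R): throw ball1 h=2 -> lands@9:R; in-air after throw: [b2@8:L b1@9:R b3@11:R]
Beat 8 (L): throw ball2 h=2 -> lands@10:L; in-air after throw: [b1@9:R b2@10:L b3@11:R]
Beat 9 (R): throw ball1 h=5 -> lands@14:L; in-air after throw: [b2@10:L b3@11:R b1@14:L]
Beat 10 (L): throw ball2 h=2 -> lands@12:L; in-air after throw: [b3@11:R b2@12:L b1@14:L]
Beat 11 (R): throw ball3 h=2 -> lands@13:R; in-air after throw: [b2@12:L b3@13:R b1@14:L]
Beat 12 (L): throw ball2 h=5 -> lands@17:R; in-air after throw: [b3@13:R b1@14:L b2@17:R]

Answer: ball3:lands@13:R ball1:lands@14:L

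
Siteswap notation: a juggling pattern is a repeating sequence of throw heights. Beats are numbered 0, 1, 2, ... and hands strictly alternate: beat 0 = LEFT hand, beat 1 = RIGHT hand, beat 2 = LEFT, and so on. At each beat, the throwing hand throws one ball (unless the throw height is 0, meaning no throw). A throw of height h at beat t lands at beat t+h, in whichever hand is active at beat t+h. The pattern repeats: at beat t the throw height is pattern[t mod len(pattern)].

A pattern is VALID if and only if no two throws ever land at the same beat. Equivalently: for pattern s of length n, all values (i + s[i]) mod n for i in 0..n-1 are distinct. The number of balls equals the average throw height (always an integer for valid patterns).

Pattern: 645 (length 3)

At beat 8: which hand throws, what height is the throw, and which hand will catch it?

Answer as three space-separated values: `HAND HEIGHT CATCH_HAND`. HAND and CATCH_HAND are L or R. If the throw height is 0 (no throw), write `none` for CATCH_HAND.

Beat 8: 8 mod 2 = 0, so hand = L
Throw height = pattern[8 mod 3] = pattern[2] = 5
Lands at beat 8+5=13, 13 mod 2 = 1, so catch hand = R

Answer: L 5 R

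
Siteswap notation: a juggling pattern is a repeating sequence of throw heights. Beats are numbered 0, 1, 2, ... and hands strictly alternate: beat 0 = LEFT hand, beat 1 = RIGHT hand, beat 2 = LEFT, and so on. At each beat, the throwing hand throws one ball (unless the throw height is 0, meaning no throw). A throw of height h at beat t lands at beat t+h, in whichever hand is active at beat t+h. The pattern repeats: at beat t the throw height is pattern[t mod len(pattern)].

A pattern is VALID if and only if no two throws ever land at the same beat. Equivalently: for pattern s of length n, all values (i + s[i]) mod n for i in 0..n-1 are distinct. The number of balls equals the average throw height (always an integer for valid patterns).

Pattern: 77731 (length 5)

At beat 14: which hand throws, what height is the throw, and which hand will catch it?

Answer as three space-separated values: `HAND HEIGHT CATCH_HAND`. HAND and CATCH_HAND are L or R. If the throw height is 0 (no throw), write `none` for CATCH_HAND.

Beat 14: 14 mod 2 = 0, so hand = L
Throw height = pattern[14 mod 5] = pattern[4] = 1
Lands at beat 14+1=15, 15 mod 2 = 1, so catch hand = R

Answer: L 1 R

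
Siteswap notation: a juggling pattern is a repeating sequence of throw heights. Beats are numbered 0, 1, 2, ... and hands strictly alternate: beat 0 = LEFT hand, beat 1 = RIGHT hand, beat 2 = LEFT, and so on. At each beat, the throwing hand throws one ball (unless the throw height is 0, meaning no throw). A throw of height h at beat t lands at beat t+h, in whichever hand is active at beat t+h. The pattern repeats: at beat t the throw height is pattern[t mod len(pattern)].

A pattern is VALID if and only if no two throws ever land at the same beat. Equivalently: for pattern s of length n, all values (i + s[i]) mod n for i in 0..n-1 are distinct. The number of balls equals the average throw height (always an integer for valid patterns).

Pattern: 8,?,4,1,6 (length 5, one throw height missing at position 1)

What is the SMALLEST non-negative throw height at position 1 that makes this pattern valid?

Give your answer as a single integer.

i=0: (0 + 8) mod 5 = 3
i=1: s[i]=? (unknown)
i=2: (2 + 4) mod 5 = 1
i=3: (3 + 1) mod 5 = 4
i=4: (4 + 6) mod 5 = 0
Known residues: [0, 1, 3, 4]; need a permutation of 0..4, so missing residue r = 2
Need (1 + s) mod 5 = 2; smallest s = (2 - 1) mod 5 = 1

Answer: 1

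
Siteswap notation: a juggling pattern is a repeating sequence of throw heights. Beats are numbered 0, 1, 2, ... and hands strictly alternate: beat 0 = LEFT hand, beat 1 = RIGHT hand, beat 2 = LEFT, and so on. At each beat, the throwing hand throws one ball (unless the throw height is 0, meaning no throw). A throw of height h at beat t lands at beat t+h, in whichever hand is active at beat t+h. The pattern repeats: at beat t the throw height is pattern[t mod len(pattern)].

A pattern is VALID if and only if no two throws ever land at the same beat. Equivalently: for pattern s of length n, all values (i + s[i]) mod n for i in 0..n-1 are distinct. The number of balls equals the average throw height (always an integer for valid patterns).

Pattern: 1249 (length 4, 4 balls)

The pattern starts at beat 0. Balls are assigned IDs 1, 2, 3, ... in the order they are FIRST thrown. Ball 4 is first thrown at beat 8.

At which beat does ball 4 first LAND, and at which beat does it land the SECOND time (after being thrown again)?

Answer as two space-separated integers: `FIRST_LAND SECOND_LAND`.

Beat 0 (L): throw ball1 h=1 -> lands@1:R; in-air after throw: [b1@1:R]
Beat 1 (R): throw ball1 h=2 -> lands@3:R; in-air after throw: [b1@3:R]
Beat 2 (L): throw ball2 h=4 -> lands@6:L; in-air after throw: [b1@3:R b2@6:L]
Beat 3 (R): throw ball1 h=9 -> lands@12:L; in-air after throw: [b2@6:L b1@12:L]
Beat 4 (L): throw ball3 h=1 -> lands@5:R; in-air after throw: [b3@5:R b2@6:L b1@12:L]
Beat 5 (R): throw ball3 h=2 -> lands@7:R; in-air after throw: [b2@6:L b3@7:R b1@12:L]
Beat 6 (L): throw ball2 h=4 -> lands@10:L; in-air after throw: [b3@7:R b2@10:L b1@12:L]
Beat 7 (R): throw ball3 h=9 -> lands@16:L; in-air after throw: [b2@10:L b1@12:L b3@16:L]
Beat 8 (L): throw ball4 h=1 -> lands@9:R; in-air after throw: [b4@9:R b2@10:L b1@12:L b3@16:L]
Beat 9 (R): throw ball4 h=2 -> lands@11:R; in-air after throw: [b2@10:L b4@11:R b1@12:L b3@16:L]
Beat 10 (L): throw ball2 h=4 -> lands@14:L; in-air after throw: [b4@11:R b1@12:L b2@14:L b3@16:L]
Beat 11 (R): throw ball4 h=9 -> lands@20:L; in-air after throw: [b1@12:L b2@14:L b3@16:L b4@20:L]
Ball 4: thrown@8 h=1 -> first land @9; rethrown@9 h=2 -> second land @11

Answer: 9 11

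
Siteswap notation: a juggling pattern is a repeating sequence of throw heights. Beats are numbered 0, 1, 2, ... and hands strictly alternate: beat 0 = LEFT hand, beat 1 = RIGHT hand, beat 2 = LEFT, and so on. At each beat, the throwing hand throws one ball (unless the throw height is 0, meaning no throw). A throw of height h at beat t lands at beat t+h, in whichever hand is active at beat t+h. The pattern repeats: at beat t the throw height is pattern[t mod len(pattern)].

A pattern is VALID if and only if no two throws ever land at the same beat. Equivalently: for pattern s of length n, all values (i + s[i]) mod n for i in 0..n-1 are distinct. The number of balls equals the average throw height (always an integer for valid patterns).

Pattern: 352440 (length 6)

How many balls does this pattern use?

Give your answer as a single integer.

Answer: 3

Derivation:
Pattern = [3, 5, 2, 4, 4, 0], length n = 6
  position 0: throw height = 3, running sum = 3
  position 1: throw height = 5, running sum = 8
  position 2: throw height = 2, running sum = 10
  position 3: throw height = 4, running sum = 14
  position 4: throw height = 4, running sum = 18
  position 5: throw height = 0, running sum = 18
Total sum = 18; balls = sum / n = 18 / 6 = 3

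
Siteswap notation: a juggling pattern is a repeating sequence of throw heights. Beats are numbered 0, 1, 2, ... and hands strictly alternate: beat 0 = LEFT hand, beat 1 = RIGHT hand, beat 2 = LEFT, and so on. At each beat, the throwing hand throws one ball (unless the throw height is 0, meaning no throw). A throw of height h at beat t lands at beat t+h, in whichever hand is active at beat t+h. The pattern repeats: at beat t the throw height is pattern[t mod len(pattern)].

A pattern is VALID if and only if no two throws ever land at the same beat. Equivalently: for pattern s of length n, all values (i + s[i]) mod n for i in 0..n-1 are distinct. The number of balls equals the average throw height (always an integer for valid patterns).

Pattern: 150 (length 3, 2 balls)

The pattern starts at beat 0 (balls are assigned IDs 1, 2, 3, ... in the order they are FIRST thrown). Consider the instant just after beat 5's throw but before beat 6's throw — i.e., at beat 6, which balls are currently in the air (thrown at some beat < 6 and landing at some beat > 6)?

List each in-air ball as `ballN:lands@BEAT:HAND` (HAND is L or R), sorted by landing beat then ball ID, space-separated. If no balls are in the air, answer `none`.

Beat 0 (L): throw ball1 h=1 -> lands@1:R; in-air after throw: [b1@1:R]
Beat 1 (R): throw ball1 h=5 -> lands@6:L; in-air after throw: [b1@6:L]
Beat 3 (R): throw ball2 h=1 -> lands@4:L; in-air after throw: [b2@4:L b1@6:L]
Beat 4 (L): throw ball2 h=5 -> lands@9:R; in-air after throw: [b1@6:L b2@9:R]
Beat 6 (L): throw ball1 h=1 -> lands@7:R; in-air after throw: [b1@7:R b2@9:R]

Answer: ball2:lands@9:R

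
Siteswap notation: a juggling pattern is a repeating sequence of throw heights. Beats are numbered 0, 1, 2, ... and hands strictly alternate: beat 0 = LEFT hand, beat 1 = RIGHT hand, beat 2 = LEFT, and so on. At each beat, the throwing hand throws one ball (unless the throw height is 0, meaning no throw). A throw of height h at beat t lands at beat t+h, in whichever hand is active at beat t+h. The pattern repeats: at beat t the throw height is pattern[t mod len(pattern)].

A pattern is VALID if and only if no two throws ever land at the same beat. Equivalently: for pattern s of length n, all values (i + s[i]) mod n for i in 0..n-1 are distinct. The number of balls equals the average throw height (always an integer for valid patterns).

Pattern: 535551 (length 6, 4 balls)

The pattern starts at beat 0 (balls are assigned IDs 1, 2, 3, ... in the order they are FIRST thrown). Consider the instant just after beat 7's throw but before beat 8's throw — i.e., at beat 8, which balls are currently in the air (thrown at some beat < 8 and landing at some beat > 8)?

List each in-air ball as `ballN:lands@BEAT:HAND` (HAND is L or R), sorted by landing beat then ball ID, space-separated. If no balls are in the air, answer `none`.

Answer: ball2:lands@9:R ball3:lands@10:L ball1:lands@11:R

Derivation:
Beat 0 (L): throw ball1 h=5 -> lands@5:R; in-air after throw: [b1@5:R]
Beat 1 (R): throw ball2 h=3 -> lands@4:L; in-air after throw: [b2@4:L b1@5:R]
Beat 2 (L): throw ball3 h=5 -> lands@7:R; in-air after throw: [b2@4:L b1@5:R b3@7:R]
Beat 3 (R): throw ball4 h=5 -> lands@8:L; in-air after throw: [b2@4:L b1@5:R b3@7:R b4@8:L]
Beat 4 (L): throw ball2 h=5 -> lands@9:R; in-air after throw: [b1@5:R b3@7:R b4@8:L b2@9:R]
Beat 5 (R): throw ball1 h=1 -> lands@6:L; in-air after throw: [b1@6:L b3@7:R b4@8:L b2@9:R]
Beat 6 (L): throw ball1 h=5 -> lands@11:R; in-air after throw: [b3@7:R b4@8:L b2@9:R b1@11:R]
Beat 7 (R): throw ball3 h=3 -> lands@10:L; in-air after throw: [b4@8:L b2@9:R b3@10:L b1@11:R]
Beat 8 (L): throw ball4 h=5 -> lands@13:R; in-air after throw: [b2@9:R b3@10:L b1@11:R b4@13:R]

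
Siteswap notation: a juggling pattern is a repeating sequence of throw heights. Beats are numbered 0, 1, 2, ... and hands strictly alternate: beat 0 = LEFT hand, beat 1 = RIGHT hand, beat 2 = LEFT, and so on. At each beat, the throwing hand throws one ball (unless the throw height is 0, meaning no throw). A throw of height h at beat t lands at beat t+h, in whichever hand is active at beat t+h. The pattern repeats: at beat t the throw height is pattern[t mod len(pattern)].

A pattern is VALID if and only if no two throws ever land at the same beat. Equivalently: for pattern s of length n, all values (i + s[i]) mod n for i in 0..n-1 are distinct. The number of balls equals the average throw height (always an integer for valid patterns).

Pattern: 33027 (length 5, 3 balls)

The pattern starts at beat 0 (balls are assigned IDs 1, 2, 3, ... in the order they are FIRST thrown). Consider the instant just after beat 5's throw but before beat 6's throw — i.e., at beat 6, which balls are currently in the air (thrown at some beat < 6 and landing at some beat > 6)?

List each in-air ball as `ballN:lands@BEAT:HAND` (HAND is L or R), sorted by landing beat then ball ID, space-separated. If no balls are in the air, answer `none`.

Answer: ball1:lands@8:L ball2:lands@11:R

Derivation:
Beat 0 (L): throw ball1 h=3 -> lands@3:R; in-air after throw: [b1@3:R]
Beat 1 (R): throw ball2 h=3 -> lands@4:L; in-air after throw: [b1@3:R b2@4:L]
Beat 3 (R): throw ball1 h=2 -> lands@5:R; in-air after throw: [b2@4:L b1@5:R]
Beat 4 (L): throw ball2 h=7 -> lands@11:R; in-air after throw: [b1@5:R b2@11:R]
Beat 5 (R): throw ball1 h=3 -> lands@8:L; in-air after throw: [b1@8:L b2@11:R]
Beat 6 (L): throw ball3 h=3 -> lands@9:R; in-air after throw: [b1@8:L b3@9:R b2@11:R]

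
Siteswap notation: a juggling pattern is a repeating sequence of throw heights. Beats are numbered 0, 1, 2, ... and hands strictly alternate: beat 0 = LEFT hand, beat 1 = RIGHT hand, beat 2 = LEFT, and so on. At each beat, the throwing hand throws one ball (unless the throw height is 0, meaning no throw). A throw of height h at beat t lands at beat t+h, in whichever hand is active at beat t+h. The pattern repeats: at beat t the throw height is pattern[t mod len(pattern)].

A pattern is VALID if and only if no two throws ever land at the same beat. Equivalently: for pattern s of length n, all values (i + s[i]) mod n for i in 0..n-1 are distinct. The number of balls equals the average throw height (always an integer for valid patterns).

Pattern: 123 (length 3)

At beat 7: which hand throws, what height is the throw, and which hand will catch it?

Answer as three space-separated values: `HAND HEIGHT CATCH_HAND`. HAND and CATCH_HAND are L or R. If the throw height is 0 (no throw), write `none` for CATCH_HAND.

Beat 7: 7 mod 2 = 1, so hand = R
Throw height = pattern[7 mod 3] = pattern[1] = 2
Lands at beat 7+2=9, 9 mod 2 = 1, so catch hand = R

Answer: R 2 R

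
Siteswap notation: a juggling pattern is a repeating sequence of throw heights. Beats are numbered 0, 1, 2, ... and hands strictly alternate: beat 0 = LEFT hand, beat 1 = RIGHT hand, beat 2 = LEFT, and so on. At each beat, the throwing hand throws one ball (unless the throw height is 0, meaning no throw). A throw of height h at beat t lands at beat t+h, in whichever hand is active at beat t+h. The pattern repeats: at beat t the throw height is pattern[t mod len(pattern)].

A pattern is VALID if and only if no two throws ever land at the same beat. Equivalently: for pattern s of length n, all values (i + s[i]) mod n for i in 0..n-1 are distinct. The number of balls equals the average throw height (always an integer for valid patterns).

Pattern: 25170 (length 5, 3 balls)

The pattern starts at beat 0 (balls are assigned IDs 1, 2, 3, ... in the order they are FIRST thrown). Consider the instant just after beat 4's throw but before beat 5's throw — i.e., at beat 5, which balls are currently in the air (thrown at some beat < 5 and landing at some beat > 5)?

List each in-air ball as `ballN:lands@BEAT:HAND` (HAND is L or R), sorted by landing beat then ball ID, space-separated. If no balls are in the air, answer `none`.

Beat 0 (L): throw ball1 h=2 -> lands@2:L; in-air after throw: [b1@2:L]
Beat 1 (R): throw ball2 h=5 -> lands@6:L; in-air after throw: [b1@2:L b2@6:L]
Beat 2 (L): throw ball1 h=1 -> lands@3:R; in-air after throw: [b1@3:R b2@6:L]
Beat 3 (R): throw ball1 h=7 -> lands@10:L; in-air after throw: [b2@6:L b1@10:L]
Beat 5 (R): throw ball3 h=2 -> lands@7:R; in-air after throw: [b2@6:L b3@7:R b1@10:L]

Answer: ball2:lands@6:L ball1:lands@10:L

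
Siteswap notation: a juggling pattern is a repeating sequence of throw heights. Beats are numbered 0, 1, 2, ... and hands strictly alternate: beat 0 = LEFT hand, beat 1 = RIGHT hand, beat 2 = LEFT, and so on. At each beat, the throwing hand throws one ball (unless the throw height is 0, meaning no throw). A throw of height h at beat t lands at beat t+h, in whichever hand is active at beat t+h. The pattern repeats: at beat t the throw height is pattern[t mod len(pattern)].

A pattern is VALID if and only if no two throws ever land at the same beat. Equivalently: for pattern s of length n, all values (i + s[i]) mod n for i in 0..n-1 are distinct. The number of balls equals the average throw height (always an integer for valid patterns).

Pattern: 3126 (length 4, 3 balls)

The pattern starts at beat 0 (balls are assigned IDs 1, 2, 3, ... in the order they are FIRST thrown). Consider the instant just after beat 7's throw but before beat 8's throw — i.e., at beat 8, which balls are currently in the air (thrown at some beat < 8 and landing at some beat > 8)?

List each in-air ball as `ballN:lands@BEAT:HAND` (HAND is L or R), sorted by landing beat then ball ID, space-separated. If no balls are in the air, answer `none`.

Beat 0 (L): throw ball1 h=3 -> lands@3:R; in-air after throw: [b1@3:R]
Beat 1 (R): throw ball2 h=1 -> lands@2:L; in-air after throw: [b2@2:L b1@3:R]
Beat 2 (L): throw ball2 h=2 -> lands@4:L; in-air after throw: [b1@3:R b2@4:L]
Beat 3 (R): throw ball1 h=6 -> lands@9:R; in-air after throw: [b2@4:L b1@9:R]
Beat 4 (L): throw ball2 h=3 -> lands@7:R; in-air after throw: [b2@7:R b1@9:R]
Beat 5 (R): throw ball3 h=1 -> lands@6:L; in-air after throw: [b3@6:L b2@7:R b1@9:R]
Beat 6 (L): throw ball3 h=2 -> lands@8:L; in-air after throw: [b2@7:R b3@8:L b1@9:R]
Beat 7 (R): throw ball2 h=6 -> lands@13:R; in-air after throw: [b3@8:L b1@9:R b2@13:R]
Beat 8 (L): throw ball3 h=3 -> lands@11:R; in-air after throw: [b1@9:R b3@11:R b2@13:R]

Answer: ball1:lands@9:R ball2:lands@13:R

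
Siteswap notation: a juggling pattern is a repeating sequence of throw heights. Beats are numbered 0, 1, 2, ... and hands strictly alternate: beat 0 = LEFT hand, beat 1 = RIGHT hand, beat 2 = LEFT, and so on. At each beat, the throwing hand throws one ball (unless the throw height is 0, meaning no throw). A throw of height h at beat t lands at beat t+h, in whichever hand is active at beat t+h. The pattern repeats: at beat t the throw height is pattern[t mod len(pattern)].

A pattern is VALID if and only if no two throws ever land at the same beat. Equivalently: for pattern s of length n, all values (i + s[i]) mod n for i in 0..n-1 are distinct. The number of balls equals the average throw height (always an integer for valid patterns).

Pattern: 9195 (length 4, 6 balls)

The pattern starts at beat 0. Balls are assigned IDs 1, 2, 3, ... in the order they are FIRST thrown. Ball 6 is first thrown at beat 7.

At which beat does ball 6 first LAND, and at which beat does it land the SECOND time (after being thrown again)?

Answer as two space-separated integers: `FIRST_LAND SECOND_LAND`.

Beat 0 (L): throw ball1 h=9 -> lands@9:R; in-air after throw: [b1@9:R]
Beat 1 (R): throw ball2 h=1 -> lands@2:L; in-air after throw: [b2@2:L b1@9:R]
Beat 2 (L): throw ball2 h=9 -> lands@11:R; in-air after throw: [b1@9:R b2@11:R]
Beat 3 (R): throw ball3 h=5 -> lands@8:L; in-air after throw: [b3@8:L b1@9:R b2@11:R]
Beat 4 (L): throw ball4 h=9 -> lands@13:R; in-air after throw: [b3@8:L b1@9:R b2@11:R b4@13:R]
Beat 5 (R): throw ball5 h=1 -> lands@6:L; in-air after throw: [b5@6:L b3@8:L b1@9:R b2@11:R b4@13:R]
Beat 6 (L): throw ball5 h=9 -> lands@15:R; in-air after throw: [b3@8:L b1@9:R b2@11:R b4@13:R b5@15:R]
Beat 7 (R): throw ball6 h=5 -> lands@12:L; in-air after throw: [b3@8:L b1@9:R b2@11:R b6@12:L b4@13:R b5@15:R]
Beat 8 (L): throw ball3 h=9 -> lands@17:R; in-air after throw: [b1@9:R b2@11:R b6@12:L b4@13:R b5@15:R b3@17:R]
Beat 9 (R): throw ball1 h=1 -> lands@10:L; in-air after throw: [b1@10:L b2@11:R b6@12:L b4@13:R b5@15:R b3@17:R]
Beat 10 (L): throw ball1 h=9 -> lands@19:R; in-air after throw: [b2@11:R b6@12:L b4@13:R b5@15:R b3@17:R b1@19:R]
Beat 11 (R): throw ball2 h=5 -> lands@16:L; in-air after throw: [b6@12:L b4@13:R b5@15:R b2@16:L b3@17:R b1@19:R]
Beat 12 (L): throw ball6 h=9 -> lands@21:R; in-air after throw: [b4@13:R b5@15:R b2@16:L b3@17:R b1@19:R b6@21:R]
Beat 13 (R): throw ball4 h=1 -> lands@14:L; in-air after throw: [b4@14:L b5@15:R b2@16:L b3@17:R b1@19:R b6@21:R]
Beat 14 (L): throw ball4 h=9 -> lands@23:R; in-air after throw: [b5@15:R b2@16:L b3@17:R b1@19:R b6@21:R b4@23:R]
Beat 15 (R): throw ball5 h=5 -> lands@20:L; in-air after throw: [b2@16:L b3@17:R b1@19:R b5@20:L b6@21:R b4@23:R]
Beat 16 (L): throw ball2 h=9 -> lands@25:R; in-air after throw: [b3@17:R b1@19:R b5@20:L b6@21:R b4@23:R b2@25:R]
Beat 17 (R): throw ball3 h=1 -> lands@18:L; in-air after throw: [b3@18:L b1@19:R b5@20:L b6@21:R b4@23:R b2@25:R]
Beat 18 (L): throw ball3 h=9 -> lands@27:R; in-air after throw: [b1@19:R b5@20:L b6@21:R b4@23:R b2@25:R b3@27:R]
Beat 19 (R): throw ball1 h=5 -> lands@24:L; in-air after throw: [b5@20:L b6@21:R b4@23:R b1@24:L b2@25:R b3@27:R]
Beat 20 (L): throw ball5 h=9 -> lands@29:R; in-air after throw: [b6@21:R b4@23:R b1@24:L b2@25:R b3@27:R b5@29:R]
Beat 21 (R): throw ball6 h=1 -> lands@22:L; in-air after throw: [b6@22:L b4@23:R b1@24:L b2@25:R b3@27:R b5@29:R]
Ball 6: thrown@7 h=5 -> first land @12; rethrown@12 h=9 -> second land @21

Answer: 12 21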